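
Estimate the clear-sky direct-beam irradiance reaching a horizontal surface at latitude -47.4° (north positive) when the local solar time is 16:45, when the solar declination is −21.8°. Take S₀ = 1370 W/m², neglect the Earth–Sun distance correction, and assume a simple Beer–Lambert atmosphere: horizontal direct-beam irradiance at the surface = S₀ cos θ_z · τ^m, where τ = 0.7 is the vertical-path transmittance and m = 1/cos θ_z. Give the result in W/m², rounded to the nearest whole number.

Hour angle H = 15° × (16.75 − 12) = 71.25°.
cos θ_z = sin φ sin δ + cos φ cos δ cos H = (-0.7361)(-0.3714) + (0.6769)(0.9285)(0.3214) = 0.4754.
Air mass m = 1/cos θ_z = 1/0.4754 = 2.103; τ^m = 0.7^2.103 = 0.4723.
Surface direct beam = 1370 × 0.4754 × 0.4723 = 307.61 W/m².

308 W/m²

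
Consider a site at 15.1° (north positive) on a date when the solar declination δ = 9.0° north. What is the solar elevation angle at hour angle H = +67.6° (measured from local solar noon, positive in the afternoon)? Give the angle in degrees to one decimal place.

23.8°

cos θ_z = sin φ sin δ + cos φ cos δ cos H = (0.2605)(0.1564) + (0.9655)(0.9877)(0.3811) = 0.4042.
θ_z = arccos(0.4042) = 66.16°, so the elevation is 90° − 66.16° = 23.84°.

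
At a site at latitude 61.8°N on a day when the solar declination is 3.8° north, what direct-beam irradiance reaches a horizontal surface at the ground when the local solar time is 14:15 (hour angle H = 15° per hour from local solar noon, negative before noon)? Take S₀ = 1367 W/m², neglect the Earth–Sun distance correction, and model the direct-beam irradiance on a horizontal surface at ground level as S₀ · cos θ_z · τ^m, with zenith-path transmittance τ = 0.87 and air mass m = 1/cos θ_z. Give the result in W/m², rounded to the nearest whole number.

Hour angle H = 15° × (14.25 − 12) = 33.75°.
cos θ_z = sin φ sin δ + cos φ cos δ cos H = (0.8813)(0.0663) + (0.4726)(0.9978)(0.8315) = 0.4505.
Air mass m = 1/cos θ_z = 1/0.4505 = 2.220; τ^m = 0.87^2.220 = 0.7341.
Surface direct beam = 1367 × 0.4505 × 0.7341 = 452.08 W/m².

452 W/m²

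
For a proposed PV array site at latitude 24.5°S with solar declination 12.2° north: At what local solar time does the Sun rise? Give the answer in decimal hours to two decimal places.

6.38 h

The sunset hour angle satisfies cos H_s = −tan φ tan δ = 0.0985, giving H_s = 84.35°.
Sunrise is at 12 − H_s/15 = 12 − 5.623 = 6.377 h local solar time.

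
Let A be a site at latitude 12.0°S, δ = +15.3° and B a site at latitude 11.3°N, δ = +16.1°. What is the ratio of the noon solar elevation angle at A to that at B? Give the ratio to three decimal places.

A: 90° − |-12.0 − (15.3)| = 62.70°.
B: 90° − |11.3 − (16.1)| = 85.20°.
Ratio A/B = 62.7000 / 85.2000 = 0.7359.

0.736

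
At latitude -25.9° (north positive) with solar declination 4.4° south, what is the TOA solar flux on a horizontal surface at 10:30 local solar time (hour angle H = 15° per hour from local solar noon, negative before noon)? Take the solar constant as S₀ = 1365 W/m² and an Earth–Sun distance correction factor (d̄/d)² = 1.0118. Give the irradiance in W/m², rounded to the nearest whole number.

Hour angle H = 15° × (10.5 − 12) = -22.50°.
cos θ_z = sin φ sin δ + cos φ cos δ cos H = (-0.4368)(-0.0767) + (0.8996)(0.9971)(0.9239) = 0.8622.
Top-of-atmosphere irradiance = S₀ (d̄/d)² cos θ_z = 1365 × 1.0118 × 0.8622 = 1190.79 W/m².

1191 W/m²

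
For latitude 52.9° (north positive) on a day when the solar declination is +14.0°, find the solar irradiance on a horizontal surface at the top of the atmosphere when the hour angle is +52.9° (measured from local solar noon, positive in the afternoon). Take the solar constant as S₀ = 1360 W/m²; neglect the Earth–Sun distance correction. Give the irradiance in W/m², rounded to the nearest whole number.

743 W/m²

cos θ_z = sin φ sin δ + cos φ cos δ cos H = (0.7976)(0.2419) + (0.6032)(0.9703)(0.6032) = 0.5460.
Top-of-atmosphere irradiance = S₀ cos θ_z = 1360 × 0.5460 = 742.56 W/m².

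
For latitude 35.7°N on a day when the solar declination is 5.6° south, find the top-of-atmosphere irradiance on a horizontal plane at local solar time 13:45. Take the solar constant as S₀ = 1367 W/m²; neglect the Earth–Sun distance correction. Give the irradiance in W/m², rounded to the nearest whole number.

Hour angle H = 15° × (13.75 − 12) = 26.25°.
cos θ_z = sin(35.7°) sin(-5.6°) + cos(35.7°) cos(-5.6°) cos(26.25°) = -0.0569 + 0.7249 = 0.6680.
Top-of-atmosphere irradiance = S₀ cos θ_z = 1367 × 0.6680 = 913.16 W/m².

913 W/m²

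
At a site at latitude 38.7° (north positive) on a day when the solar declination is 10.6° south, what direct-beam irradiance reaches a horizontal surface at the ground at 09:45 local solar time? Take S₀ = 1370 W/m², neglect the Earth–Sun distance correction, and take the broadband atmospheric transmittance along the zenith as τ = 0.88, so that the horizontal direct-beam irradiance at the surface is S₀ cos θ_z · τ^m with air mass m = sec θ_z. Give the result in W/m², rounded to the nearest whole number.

561 W/m²

Hour angle H = 15° × (9.75 − 12) = -33.75°.
cos θ_z = sin φ sin δ + cos φ cos δ cos H = (0.6252)(-0.1840) + (0.7804)(0.9829)(0.8315) = 0.5228.
Air mass m = 1/cos θ_z = 1/0.5228 = 1.913; τ^m = 0.88^1.913 = 0.7831.
Surface direct beam = 1370 × 0.5228 × 0.7831 = 560.88 W/m².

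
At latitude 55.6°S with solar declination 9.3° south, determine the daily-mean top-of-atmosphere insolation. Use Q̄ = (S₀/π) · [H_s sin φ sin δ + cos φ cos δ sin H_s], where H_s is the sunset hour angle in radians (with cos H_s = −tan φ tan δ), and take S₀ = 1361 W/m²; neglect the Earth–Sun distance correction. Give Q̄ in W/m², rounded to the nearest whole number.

339 W/m²

The sunset hour angle satisfies cos H_s = −tan φ tan δ = -0.2392, giving H_s = 103.84°. In radians, H_s = 1.8123.
H_s sin φ sin δ = 1.8123 × -0.8251 × -0.1616 = 0.2416.
cos φ cos δ sin H_s = 0.5650 × 0.9869 × 0.9710 = 0.5414.
Q̄ = (1361/π) × (0.2416 + 0.5414) = 433.22 × 0.7830 = 339.21 W/m².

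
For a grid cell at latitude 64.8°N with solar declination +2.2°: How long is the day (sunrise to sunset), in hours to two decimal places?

12.62 hours

The sunset hour angle satisfies cos H_s = −tan φ tan δ = -0.0816, giving H_s = 94.68°.
Day length = 2 H_s / 15° h⁻¹ = 189.36° / 15 = 12.624 h.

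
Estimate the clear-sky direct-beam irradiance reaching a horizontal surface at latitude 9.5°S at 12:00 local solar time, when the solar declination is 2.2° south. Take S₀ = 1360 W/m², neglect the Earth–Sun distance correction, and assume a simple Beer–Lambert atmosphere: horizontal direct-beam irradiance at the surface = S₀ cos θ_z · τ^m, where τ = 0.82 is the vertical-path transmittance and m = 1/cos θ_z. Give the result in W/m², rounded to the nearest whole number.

1104 W/m²

Hour angle H = 15° × (12 − 12) = 0.00°.
With φ = -9.5°, δ = -2.2°, H = 0.00°: sin φ sin δ = 0.0063, cos φ cos δ cos H = 0.9856, so cos θ_z = 0.9919.
Air mass m = 1/cos θ_z = 1/0.9919 = 1.008; τ^m = 0.82^1.008 = 0.8187.
Surface direct beam = 1360 × 0.9919 × 0.8187 = 1104.41 W/m².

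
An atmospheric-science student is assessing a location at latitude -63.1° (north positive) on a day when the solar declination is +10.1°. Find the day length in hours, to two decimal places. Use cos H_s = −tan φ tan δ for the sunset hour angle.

9.26 hours

cos H_s = −tan(-63.1°) · tan(10.1°) = 0.3511, so H_s = arccos(0.3511) = 69.45°.
Day length = 2 H_s / 15° h⁻¹ = 138.90° / 15 = 9.260 h.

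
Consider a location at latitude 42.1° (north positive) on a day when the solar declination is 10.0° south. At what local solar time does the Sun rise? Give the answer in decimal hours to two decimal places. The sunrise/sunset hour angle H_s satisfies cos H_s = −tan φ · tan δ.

6.61 h

The sunset hour angle satisfies cos H_s = −tan φ tan δ = 0.1593, giving H_s = 80.83°.
Sunrise is at 12 − H_s/15 = 12 − 5.389 = 6.611 h local solar time.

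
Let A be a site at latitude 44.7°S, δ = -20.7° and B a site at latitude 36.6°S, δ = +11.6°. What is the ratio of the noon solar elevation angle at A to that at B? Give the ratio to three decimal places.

A: 90° − |-44.7 − (-20.7)| = 66.00°.
B: 90° − |-36.6 − (11.6)| = 41.80°.
Ratio A/B = 66.0000 / 41.8000 = 1.5789.

1.579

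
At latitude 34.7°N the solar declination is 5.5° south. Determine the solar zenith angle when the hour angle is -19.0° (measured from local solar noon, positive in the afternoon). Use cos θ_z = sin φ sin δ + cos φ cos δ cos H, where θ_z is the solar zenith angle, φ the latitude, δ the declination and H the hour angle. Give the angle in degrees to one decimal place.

cos θ_z = sin(34.7°) sin(-5.5°) + cos(34.7°) cos(-5.5°) cos(-19.00°) = -0.0546 + 0.7738 = 0.7192.
θ_z = arccos(0.7192) = 44.01°.

44.0°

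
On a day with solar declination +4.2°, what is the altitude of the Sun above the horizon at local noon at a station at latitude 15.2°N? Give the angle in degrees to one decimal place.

79.0°

At local solar noon the hour angle is zero, so the elevation is 90° − |φ − δ| = 90° − |15.2° − (4.2°)| = 90° − 11.0° = 79.0°.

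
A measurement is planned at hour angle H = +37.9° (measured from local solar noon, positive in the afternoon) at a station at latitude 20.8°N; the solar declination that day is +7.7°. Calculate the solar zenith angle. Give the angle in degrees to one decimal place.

38.9°

cos θ_z = sin φ sin δ + cos φ cos δ cos H = (0.3551)(0.1340) + (0.9348)(0.9910)(0.7891) = 0.7786.
θ_z = arccos(0.7786) = 38.87°.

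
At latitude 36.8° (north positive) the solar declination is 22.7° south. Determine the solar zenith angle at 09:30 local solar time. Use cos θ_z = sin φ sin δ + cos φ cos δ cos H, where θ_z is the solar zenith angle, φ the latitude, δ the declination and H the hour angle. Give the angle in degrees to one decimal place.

Hour angle H = 15° × (9.5 − 12) = -37.50°.
With φ = 36.8°, δ = -22.7°, H = -37.50°: sin φ sin δ = -0.2312, cos φ cos δ cos H = 0.5861, so cos θ_z = 0.3549.
θ_z = arccos(0.3549) = 69.21°.

69.2°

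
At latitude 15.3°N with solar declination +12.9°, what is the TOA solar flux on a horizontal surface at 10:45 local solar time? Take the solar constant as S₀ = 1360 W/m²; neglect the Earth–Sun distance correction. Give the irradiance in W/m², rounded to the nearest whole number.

Hour angle H = 15° × (10.75 − 12) = -18.75°.
With φ = 15.3°, δ = 12.9°, H = -18.75°: sin φ sin δ = 0.0589, cos φ cos δ cos H = 0.8903, so cos θ_z = 0.9492.
Top-of-atmosphere irradiance = S₀ cos θ_z = 1360 × 0.9492 = 1290.91 W/m².

1291 W/m²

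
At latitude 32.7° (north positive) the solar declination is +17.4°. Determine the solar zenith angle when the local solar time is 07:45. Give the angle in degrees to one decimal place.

58.9°

Hour angle H = 15° × (7.75 − 12) = -63.75°.
With φ = 32.7°, δ = 17.4°, H = -63.75°: sin φ sin δ = 0.1616, cos φ cos δ cos H = 0.3552, so cos θ_z = 0.5168.
θ_z = arccos(0.5168) = 58.88°.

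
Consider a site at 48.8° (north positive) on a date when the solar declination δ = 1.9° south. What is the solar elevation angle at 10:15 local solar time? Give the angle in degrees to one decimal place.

34.4°

Hour angle H = 15° × (10.25 − 12) = -26.25°.
cos θ_z = sin(48.8°) sin(-1.9°) + cos(48.8°) cos(-1.9°) cos(-26.25°) = -0.0249 + 0.5904 = 0.5655.
θ_z = arccos(0.5655) = 55.56°, so the elevation is 90° − 55.56° = 34.44°.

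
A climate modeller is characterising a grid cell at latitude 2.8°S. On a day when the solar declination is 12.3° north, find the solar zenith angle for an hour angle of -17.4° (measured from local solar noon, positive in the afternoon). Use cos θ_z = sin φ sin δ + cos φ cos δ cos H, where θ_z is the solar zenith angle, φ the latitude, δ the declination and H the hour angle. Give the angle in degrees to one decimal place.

With φ = -2.8°, δ = 12.3°, H = -17.40°: sin φ sin δ = -0.0104, cos φ cos δ cos H = 0.9312, so cos θ_z = 0.9208.
θ_z = arccos(0.9208) = 22.96°.

23.0°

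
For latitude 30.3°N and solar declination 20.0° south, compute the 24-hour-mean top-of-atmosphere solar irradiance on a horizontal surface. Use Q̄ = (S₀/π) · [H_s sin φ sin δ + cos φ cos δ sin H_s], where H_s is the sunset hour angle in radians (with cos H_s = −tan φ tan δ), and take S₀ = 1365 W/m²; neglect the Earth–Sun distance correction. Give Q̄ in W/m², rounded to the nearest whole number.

The sunset hour angle satisfies cos H_s = −tan φ tan δ = 0.2127, giving H_s = 77.72°. In radians, H_s = 1.3565.
H_s sin φ sin δ = 1.3565 × 0.5045 × -0.3420 = -0.2340.
cos φ cos δ sin H_s = 0.8634 × 0.9397 × 0.9771 = 0.7928.
Q̄ = (1365/π) × (-0.2340 + 0.7928) = 434.49 × 0.5588 = 242.79 W/m².

243 W/m²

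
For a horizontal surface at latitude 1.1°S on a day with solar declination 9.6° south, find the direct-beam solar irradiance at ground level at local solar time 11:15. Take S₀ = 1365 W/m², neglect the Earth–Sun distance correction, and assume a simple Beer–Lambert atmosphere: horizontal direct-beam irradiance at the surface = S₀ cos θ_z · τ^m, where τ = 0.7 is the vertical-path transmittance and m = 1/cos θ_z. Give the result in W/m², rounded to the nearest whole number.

Hour angle H = 15° × (11.25 − 12) = -11.25°.
cos θ_z = sin(-1.1°) sin(-9.6°) + cos(-1.1°) cos(-9.6°) cos(-11.25°) = 0.0032 + 0.9669 = 0.9701.
Air mass m = 1/cos θ_z = 1/0.9701 = 1.031; τ^m = 0.7^1.031 = 0.6923.
Surface direct beam = 1365 × 0.9701 × 0.6923 = 916.73 W/m².

917 W/m²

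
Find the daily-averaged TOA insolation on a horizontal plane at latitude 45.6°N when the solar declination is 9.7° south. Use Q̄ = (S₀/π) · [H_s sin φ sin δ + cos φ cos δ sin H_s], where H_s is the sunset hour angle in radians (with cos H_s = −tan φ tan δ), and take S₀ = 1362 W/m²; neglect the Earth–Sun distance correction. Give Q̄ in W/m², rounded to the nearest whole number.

cos H_s = −tan(45.6°) · tan(-9.7°) = 0.1746, so H_s = arccos(0.1746) = 79.94°. In radians, H_s = 1.3952.
H_s sin φ sin δ = 1.3952 × 0.7145 × -0.1685 = -0.1680.
cos φ cos δ sin H_s = 0.6997 × 0.9857 × 0.9846 = 0.6791.
Q̄ = (1362/π) × (-0.1680 + 0.6791) = 433.54 × 0.5111 = 221.58 W/m².

222 W/m²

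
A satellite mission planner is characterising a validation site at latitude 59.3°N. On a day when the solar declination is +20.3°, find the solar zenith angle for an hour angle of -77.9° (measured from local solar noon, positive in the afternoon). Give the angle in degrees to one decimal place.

cos θ_z = sin φ sin δ + cos φ cos δ cos H = (0.8599)(0.3469) + (0.5105)(0.9379)(0.2096) = 0.3987.
θ_z = arccos(0.3987) = 66.50°.

66.5°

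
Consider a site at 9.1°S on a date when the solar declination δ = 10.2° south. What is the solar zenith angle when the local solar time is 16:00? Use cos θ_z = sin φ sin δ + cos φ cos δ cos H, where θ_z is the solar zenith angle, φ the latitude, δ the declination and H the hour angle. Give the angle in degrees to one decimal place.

59.1°

Hour angle H = 15° × (16 − 12) = 60.00°.
With φ = -9.1°, δ = -10.2°, H = 60.00°: sin φ sin δ = 0.0280, cos φ cos δ cos H = 0.4859, so cos θ_z = 0.5139.
θ_z = arccos(0.5139) = 59.08°.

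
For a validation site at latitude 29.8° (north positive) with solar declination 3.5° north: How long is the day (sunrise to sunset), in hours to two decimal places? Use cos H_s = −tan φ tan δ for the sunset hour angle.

cos H_s = −tan(29.8°) · tan(3.5°) = -0.0350, so H_s = arccos(-0.0350) = 92.01°.
Day length = 2 H_s / 15° h⁻¹ = 184.02° / 15 = 12.268 h.

12.27 hours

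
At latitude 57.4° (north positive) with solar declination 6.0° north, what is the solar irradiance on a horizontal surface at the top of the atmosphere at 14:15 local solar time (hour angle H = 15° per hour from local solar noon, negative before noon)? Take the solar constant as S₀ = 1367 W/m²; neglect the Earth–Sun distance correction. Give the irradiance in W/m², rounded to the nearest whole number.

Hour angle H = 15° × (14.25 − 12) = 33.75°.
cos θ_z = sin φ sin δ + cos φ cos δ cos H = (0.8425)(0.1045) + (0.5388)(0.9945)(0.8315) = 0.5336.
Top-of-atmosphere irradiance = S₀ cos θ_z = 1367 × 0.5336 = 729.43 W/m².

729 W/m²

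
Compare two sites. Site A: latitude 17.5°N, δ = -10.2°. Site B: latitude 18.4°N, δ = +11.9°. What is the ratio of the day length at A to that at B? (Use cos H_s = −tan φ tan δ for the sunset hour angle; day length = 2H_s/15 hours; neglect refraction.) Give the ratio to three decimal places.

0.923

A: H_s = arccos(−tan 17.5° · tan -10.2°) = 86.75°, so 2H_s/15 = 11.5667 h.
B: H_s = arccos(−tan 18.4° · tan 11.9°) = 94.02°, so 2H_s/15 = 12.5360 h.
Ratio A/B = 11.5667 / 12.5360 = 0.9227.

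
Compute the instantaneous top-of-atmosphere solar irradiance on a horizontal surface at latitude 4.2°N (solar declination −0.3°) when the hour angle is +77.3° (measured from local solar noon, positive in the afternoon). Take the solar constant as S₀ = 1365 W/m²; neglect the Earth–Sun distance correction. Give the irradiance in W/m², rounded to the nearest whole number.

299 W/m²

cos θ_z = sin φ sin δ + cos φ cos δ cos H = (0.0732)(-0.0052) + (0.9973)(1.0000)(0.2198) = 0.2188.
Top-of-atmosphere irradiance = S₀ cos θ_z = 1365 × 0.2188 = 298.66 W/m².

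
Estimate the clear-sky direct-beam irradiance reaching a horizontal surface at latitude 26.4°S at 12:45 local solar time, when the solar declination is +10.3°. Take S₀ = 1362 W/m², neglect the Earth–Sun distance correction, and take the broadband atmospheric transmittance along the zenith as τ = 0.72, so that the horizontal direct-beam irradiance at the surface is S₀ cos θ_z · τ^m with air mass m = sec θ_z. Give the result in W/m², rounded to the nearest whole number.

703 W/m²

Hour angle H = 15° × (12.75 − 12) = 11.25°.
cos θ_z = sin φ sin δ + cos φ cos δ cos H = (-0.4446)(0.1788) + (0.8957)(0.9839)(0.9808) = 0.7849.
Air mass m = 1/cos θ_z = 1/0.7849 = 1.274; τ^m = 0.72^1.274 = 0.6580.
Surface direct beam = 1362 × 0.7849 × 0.6580 = 703.42 W/m².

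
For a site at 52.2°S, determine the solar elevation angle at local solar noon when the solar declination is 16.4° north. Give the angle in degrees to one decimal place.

21.4°

At local solar noon the hour angle is zero, so the elevation is 90° − |φ − δ| = 90° − |-52.2° − (16.4°)| = 90° − 68.6° = 21.4°.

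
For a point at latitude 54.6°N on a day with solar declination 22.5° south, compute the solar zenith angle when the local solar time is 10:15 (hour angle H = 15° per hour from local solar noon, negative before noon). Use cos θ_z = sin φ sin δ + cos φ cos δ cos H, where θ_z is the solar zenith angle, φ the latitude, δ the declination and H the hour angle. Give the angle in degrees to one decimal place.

80.3°

Hour angle H = 15° × (10.25 − 12) = -26.25°.
cos θ_z = sin φ sin δ + cos φ cos δ cos H = (0.8151)(-0.3827) + (0.5793)(0.9239)(0.8969) = 0.1681.
θ_z = arccos(0.1681) = 80.32°.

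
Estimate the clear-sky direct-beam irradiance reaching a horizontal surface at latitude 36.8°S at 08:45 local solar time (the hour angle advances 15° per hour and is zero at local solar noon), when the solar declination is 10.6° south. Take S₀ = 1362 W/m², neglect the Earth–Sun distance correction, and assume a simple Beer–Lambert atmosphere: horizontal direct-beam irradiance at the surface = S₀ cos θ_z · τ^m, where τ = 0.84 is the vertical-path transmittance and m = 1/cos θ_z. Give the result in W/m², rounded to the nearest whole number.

649 W/m²

Hour angle H = 15° × (8.75 − 12) = -48.75°.
cos θ_z = sin(-36.8°) sin(-10.6°) + cos(-36.8°) cos(-10.6°) cos(-48.75°) = 0.1102 + 0.5189 = 0.6291.
Air mass m = 1/cos θ_z = 1/0.6291 = 1.590; τ^m = 0.84^1.590 = 0.7579.
Surface direct beam = 1362 × 0.6291 × 0.7579 = 649.39 W/m².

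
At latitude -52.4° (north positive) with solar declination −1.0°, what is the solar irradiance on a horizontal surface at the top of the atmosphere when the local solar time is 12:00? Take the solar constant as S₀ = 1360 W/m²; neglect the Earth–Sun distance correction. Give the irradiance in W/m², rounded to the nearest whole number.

Hour angle H = 15° × (12 − 12) = 0.00°.
cos θ_z = sin φ sin δ + cos φ cos δ cos H = (-0.7923)(-0.0175) + (0.6101)(0.9998)(1.0000) = 0.6238.
Top-of-atmosphere irradiance = S₀ cos θ_z = 1360 × 0.6238 = 848.37 W/m².

848 W/m²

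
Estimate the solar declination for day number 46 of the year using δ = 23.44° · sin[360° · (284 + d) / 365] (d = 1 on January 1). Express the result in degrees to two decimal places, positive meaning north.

360 × (284 + 46) / 365 = 325.479°; sin(325.479°) = -0.5667.
δ = 23.44 × -0.5667 = -13.283° ≈ -13.28°.

-13.28°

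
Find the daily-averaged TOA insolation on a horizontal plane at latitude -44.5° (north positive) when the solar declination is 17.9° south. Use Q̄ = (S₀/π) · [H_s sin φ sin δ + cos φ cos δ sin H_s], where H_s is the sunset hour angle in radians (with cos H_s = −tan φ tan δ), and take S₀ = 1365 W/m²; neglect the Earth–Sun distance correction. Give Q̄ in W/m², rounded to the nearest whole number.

457 W/m²

The sunset hour angle satisfies cos H_s = −tan φ tan δ = -0.3174, giving H_s = 108.51°. In radians, H_s = 1.8939.
H_s sin φ sin δ = 1.8939 × -0.7009 × -0.3074 = 0.4081.
cos φ cos δ sin H_s = 0.7133 × 0.9516 × 0.9483 = 0.6437.
Q̄ = (1365/π) × (0.4081 + 0.6437) = 434.49 × 1.0518 = 457.00 W/m².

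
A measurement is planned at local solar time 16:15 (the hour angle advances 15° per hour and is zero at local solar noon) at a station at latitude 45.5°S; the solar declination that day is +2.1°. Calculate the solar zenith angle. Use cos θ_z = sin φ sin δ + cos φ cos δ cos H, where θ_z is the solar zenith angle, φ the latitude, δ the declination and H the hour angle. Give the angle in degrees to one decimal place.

73.5°

Hour angle H = 15° × (16.25 − 12) = 63.75°.
cos θ_z = sin(-45.5°) sin(2.1°) + cos(-45.5°) cos(2.1°) cos(63.75°) = -0.0261 + 0.3098 = 0.2837.
θ_z = arccos(0.2837) = 73.52°.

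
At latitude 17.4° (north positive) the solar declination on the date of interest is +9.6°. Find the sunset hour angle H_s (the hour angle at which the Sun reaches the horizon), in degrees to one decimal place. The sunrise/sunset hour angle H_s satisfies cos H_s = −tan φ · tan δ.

cos H_s = −tan(17.4°) · tan(9.6°) = -0.0530, so H_s = arccos(-0.0530) = 93.04°.

93.0°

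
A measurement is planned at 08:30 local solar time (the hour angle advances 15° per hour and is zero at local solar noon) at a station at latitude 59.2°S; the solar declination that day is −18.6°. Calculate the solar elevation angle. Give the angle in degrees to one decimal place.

Hour angle H = 15° × (8.5 − 12) = -52.50°.
With φ = -59.2°, δ = -18.6°, H = -52.50°: sin φ sin δ = 0.2740, cos φ cos δ cos H = 0.2954, so cos θ_z = 0.5694.
θ_z = arccos(0.5694) = 55.29°, so the elevation is 90° − 55.29° = 34.71°.

34.7°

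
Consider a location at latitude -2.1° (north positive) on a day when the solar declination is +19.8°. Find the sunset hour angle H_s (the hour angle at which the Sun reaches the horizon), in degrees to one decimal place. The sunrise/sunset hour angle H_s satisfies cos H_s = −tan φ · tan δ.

89.2°

cos H_s = −tan(-2.1°) · tan(19.8°) = 0.0132, so H_s = arccos(0.0132) = 89.24°.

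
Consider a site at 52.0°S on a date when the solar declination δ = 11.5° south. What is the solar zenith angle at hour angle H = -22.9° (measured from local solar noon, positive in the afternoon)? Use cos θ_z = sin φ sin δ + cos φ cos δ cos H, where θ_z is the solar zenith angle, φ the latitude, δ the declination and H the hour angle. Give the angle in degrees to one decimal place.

44.5°

cos θ_z = sin φ sin δ + cos φ cos δ cos H = (-0.7880)(-0.1994) + (0.6157)(0.9799)(0.9212) = 0.7129.
θ_z = arccos(0.7129) = 44.53°.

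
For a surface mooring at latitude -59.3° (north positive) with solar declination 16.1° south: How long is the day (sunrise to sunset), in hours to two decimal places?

−tan φ tan δ = −(-1.6842)(-0.2886) = -0.4861; H_s = arccos(-0.4861) = 119.08°.
Day length = 2 H_s / 15° h⁻¹ = 238.16° / 15 = 15.877 h.

15.88 hours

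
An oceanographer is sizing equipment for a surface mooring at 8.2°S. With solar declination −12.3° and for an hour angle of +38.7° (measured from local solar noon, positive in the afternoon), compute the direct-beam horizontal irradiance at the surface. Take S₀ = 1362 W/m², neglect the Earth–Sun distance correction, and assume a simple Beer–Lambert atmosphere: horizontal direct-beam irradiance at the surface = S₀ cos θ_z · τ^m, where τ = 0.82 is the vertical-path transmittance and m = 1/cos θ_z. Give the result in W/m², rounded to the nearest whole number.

830 W/m²

cos θ_z = sin φ sin δ + cos φ cos δ cos H = (-0.1426)(-0.2130) + (0.9898)(0.9770)(0.7804) = 0.7850.
Air mass m = 1/cos θ_z = 1/0.7850 = 1.274; τ^m = 0.82^1.274 = 0.7766.
Surface direct beam = 1362 × 0.7850 × 0.7766 = 830.32 W/m².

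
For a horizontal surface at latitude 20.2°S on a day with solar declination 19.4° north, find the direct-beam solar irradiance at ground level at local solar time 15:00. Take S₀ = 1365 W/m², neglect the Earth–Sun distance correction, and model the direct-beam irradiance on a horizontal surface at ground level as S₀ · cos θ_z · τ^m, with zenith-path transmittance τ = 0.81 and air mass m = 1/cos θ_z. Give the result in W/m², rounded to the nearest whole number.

462 W/m²

Hour angle H = 15° × (15 − 12) = 45.00°.
cos θ_z = sin φ sin δ + cos φ cos δ cos H = (-0.3453)(0.3322) + (0.9385)(0.9432)(0.7071) = 0.5112.
Air mass m = 1/cos θ_z = 1/0.5112 = 1.956; τ^m = 0.81^1.956 = 0.6622.
Surface direct beam = 1365 × 0.5112 × 0.6622 = 462.08 W/m².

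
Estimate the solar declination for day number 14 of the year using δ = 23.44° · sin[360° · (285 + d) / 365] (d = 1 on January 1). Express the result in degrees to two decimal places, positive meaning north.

360 × (285 + 14) / 365 = 294.904°; sin(294.904°) = -0.9070.
δ = 23.44 × -0.9070 = -21.260° ≈ -21.26°.

-21.26°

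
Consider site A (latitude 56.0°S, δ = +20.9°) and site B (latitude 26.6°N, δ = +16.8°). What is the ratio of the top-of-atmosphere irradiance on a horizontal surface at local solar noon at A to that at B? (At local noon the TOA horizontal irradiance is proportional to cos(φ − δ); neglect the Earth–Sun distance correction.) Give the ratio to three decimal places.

0.230

A: cos θ_z = cos(-56.0° − (20.9°)) = 0.2267.
B: cos θ_z = cos(26.6° − (16.8°)) = 0.9854.
Ratio A/B = 0.2267 / 0.9854 = 0.2301.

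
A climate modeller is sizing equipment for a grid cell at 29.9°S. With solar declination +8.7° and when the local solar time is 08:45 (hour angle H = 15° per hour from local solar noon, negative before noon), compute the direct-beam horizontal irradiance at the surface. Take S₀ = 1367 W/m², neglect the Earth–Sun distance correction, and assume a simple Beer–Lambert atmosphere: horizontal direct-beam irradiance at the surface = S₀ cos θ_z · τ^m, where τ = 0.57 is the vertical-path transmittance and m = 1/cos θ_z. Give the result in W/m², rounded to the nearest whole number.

212 W/m²

Hour angle H = 15° × (8.75 − 12) = -48.75°.
cos θ_z = sin φ sin δ + cos φ cos δ cos H = (-0.4985)(0.1513) + (0.8669)(0.9885)(0.6593) = 0.4896.
Air mass m = 1/cos θ_z = 1/0.4896 = 2.042; τ^m = 0.57^2.042 = 0.3173.
Surface direct beam = 1367 × 0.4896 × 0.3173 = 212.36 W/m².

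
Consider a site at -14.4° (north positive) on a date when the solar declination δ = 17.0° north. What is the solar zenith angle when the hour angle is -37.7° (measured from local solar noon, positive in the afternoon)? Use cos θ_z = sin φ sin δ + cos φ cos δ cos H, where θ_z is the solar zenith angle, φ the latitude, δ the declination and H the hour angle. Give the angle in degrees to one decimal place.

48.7°

cos θ_z = sin φ sin δ + cos φ cos δ cos H = (-0.2487)(0.2924) + (0.9686)(0.9563)(0.7912) = 0.6601.
θ_z = arccos(0.6601) = 48.69°.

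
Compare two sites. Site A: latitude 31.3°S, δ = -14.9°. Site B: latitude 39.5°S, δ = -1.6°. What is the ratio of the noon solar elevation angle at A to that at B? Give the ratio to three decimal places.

1.413

A: 90° − |-31.3 − (-14.9)| = 73.60°.
B: 90° − |-39.5 − (-1.6)| = 52.10°.
Ratio A/B = 73.6000 / 52.1000 = 1.4127.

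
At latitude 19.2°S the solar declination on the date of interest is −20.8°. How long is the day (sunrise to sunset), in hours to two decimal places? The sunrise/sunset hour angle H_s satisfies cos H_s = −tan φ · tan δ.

cos H_s = −tan(-19.2°) · tan(-20.8°) = -0.1323, so H_s = arccos(-0.1323) = 97.60°.
Day length = 2 H_s / 15° h⁻¹ = 195.20° / 15 = 13.013 h.

13.01 hours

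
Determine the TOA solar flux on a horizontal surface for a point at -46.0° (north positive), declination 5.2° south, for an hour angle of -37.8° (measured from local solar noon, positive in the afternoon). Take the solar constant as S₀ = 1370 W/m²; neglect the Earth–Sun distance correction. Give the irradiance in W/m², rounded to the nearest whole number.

cos θ_z = sin φ sin δ + cos φ cos δ cos H = (-0.7193)(-0.0906) + (0.6947)(0.9959)(0.7902) = 0.6119.
Top-of-atmosphere irradiance = S₀ cos θ_z = 1370 × 0.6119 = 838.30 W/m².

838 W/m²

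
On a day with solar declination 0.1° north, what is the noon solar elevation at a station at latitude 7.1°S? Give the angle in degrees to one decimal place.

82.8°

At local solar noon the hour angle is zero, so the elevation is 90° − |φ − δ| = 90° − |-7.1° − (0.1°)| = 90° − 7.2° = 82.8°.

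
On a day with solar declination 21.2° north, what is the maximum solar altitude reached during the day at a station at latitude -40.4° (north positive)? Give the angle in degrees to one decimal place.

At local solar noon the hour angle is zero, so the elevation is 90° − |φ − δ| = 90° − |-40.4° − (21.2°)| = 90° − 61.6° = 28.4°.

28.4°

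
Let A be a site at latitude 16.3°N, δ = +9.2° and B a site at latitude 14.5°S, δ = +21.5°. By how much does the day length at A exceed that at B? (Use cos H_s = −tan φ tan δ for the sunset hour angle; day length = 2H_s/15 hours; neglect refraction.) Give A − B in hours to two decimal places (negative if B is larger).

A: H_s = arccos(−tan 16.3° · tan 9.2°) = 92.71°, so 2H_s/15 = 12.3613 h.
B: H_s = arccos(−tan -14.5° · tan 21.5°) = 84.15°, so 2H_s/15 = 11.2200 h.
A − B = 12.3613 − 11.2200 = 1.1413 h.

+1.14 h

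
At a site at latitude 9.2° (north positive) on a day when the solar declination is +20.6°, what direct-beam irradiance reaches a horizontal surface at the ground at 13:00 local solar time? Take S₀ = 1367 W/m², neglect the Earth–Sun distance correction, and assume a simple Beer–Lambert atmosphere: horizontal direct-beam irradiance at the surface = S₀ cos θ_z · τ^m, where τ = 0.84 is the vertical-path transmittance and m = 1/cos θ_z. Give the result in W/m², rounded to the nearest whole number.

Hour angle H = 15° × (13 − 12) = 15.00°.
cos θ_z = sin(9.2°) sin(20.6°) + cos(9.2°) cos(20.6°) cos(15.00°) = 0.0563 + 0.8925 = 0.9488.
Air mass m = 1/cos θ_z = 1/0.9488 = 1.054; τ^m = 0.84^1.054 = 0.8321.
Surface direct beam = 1367 × 0.9488 × 0.8321 = 1079.24 W/m².

1079 W/m²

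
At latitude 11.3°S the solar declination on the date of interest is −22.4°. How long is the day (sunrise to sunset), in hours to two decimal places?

cos H_s = −tan(-11.3°) · tan(-22.4°) = -0.0824, so H_s = arccos(-0.0824) = 94.73°.
Day length = 2 H_s / 15° h⁻¹ = 189.46° / 15 = 12.631 h.

12.63 hours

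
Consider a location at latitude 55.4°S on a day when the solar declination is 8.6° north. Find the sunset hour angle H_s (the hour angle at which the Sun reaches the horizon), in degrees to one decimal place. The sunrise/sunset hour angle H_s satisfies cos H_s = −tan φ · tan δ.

77.3°

The sunset hour angle satisfies cos H_s = −tan φ tan δ = 0.2192, giving H_s = 77.34°.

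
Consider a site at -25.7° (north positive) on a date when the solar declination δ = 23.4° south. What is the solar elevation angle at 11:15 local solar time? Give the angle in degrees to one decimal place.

79.5°

Hour angle H = 15° × (11.25 − 12) = -11.25°.
With φ = -25.7°, δ = -23.4°, H = -11.25°: sin φ sin δ = 0.1722, cos φ cos δ cos H = 0.8111, so cos θ_z = 0.9833.
θ_z = arccos(0.9833) = 10.49°, so the elevation is 90° − 10.49° = 79.51°.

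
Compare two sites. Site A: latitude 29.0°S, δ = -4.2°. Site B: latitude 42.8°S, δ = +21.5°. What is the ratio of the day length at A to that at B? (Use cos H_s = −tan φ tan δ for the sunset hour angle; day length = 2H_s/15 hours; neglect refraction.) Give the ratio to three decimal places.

A: H_s = arccos(−tan -29.0° · tan -4.2°) = 92.33°, so 2H_s/15 = 12.3107 h.
B: H_s = arccos(−tan -42.8° · tan 21.5°) = 68.61°, so 2H_s/15 = 9.1480 h.
Ratio A/B = 12.3107 / 9.1480 = 1.3457.

1.346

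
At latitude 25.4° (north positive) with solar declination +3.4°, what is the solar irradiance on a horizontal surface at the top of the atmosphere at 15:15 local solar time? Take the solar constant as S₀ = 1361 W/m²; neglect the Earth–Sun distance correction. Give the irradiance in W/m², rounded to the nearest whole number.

Hour angle H = 15° × (15.25 − 12) = 48.75°.
cos θ_z = sin φ sin δ + cos φ cos δ cos H = (0.4289)(0.0593) + (0.9033)(0.9982)(0.6593) = 0.6199.
Top-of-atmosphere irradiance = S₀ cos θ_z = 1361 × 0.6199 = 843.68 W/m².

844 W/m²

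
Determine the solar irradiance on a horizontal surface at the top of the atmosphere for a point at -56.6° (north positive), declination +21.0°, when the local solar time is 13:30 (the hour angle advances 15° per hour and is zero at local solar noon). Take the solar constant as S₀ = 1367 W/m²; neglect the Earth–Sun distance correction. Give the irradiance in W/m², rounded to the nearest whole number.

240 W/m²

Hour angle H = 15° × (13.5 − 12) = 22.50°.
cos θ_z = sin φ sin δ + cos φ cos δ cos H = (-0.8348)(0.3584) + (0.5505)(0.9336)(0.9239) = 0.1756.
Top-of-atmosphere irradiance = S₀ cos θ_z = 1367 × 0.1756 = 240.05 W/m².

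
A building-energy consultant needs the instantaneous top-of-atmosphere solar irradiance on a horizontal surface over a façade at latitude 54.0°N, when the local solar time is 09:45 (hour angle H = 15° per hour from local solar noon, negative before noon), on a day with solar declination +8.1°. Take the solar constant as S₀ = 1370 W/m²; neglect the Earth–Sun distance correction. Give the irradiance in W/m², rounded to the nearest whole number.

Hour angle H = 15° × (9.75 − 12) = -33.75°.
With φ = 54.0°, δ = 8.1°, H = -33.75°: sin φ sin δ = 0.1140, cos φ cos δ cos H = 0.4838, so cos θ_z = 0.5978.
Top-of-atmosphere irradiance = S₀ cos θ_z = 1370 × 0.5978 = 818.99 W/m².

819 W/m²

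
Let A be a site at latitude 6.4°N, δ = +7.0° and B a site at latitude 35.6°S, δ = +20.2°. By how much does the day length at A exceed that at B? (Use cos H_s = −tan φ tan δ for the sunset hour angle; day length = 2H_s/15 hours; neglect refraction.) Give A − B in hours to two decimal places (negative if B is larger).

+2.14 h

A: H_s = arccos(−tan 6.4° · tan 7.0°) = 90.79°, so 2H_s/15 = 12.1053 h.
B: H_s = arccos(−tan -35.6° · tan 20.2°) = 74.73°, so 2H_s/15 = 9.9640 h.
A − B = 12.1053 − 9.9640 = 2.1413 h.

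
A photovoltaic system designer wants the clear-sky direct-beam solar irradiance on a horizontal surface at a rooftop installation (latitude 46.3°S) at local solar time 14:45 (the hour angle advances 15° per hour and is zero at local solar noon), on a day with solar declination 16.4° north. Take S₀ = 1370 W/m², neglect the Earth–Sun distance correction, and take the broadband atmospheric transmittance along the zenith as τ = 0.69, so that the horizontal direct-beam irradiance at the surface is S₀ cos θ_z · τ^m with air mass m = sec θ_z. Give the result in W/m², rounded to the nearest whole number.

Hour angle H = 15° × (14.75 − 12) = 41.25°.
With φ = -46.3°, δ = 16.4°, H = 41.25°: sin φ sin δ = -0.2041, cos φ cos δ cos H = 0.4983, so cos θ_z = 0.2942.
Air mass m = 1/cos θ_z = 1/0.2942 = 3.399; τ^m = 0.69^3.399 = 0.2833.
Surface direct beam = 1370 × 0.2942 × 0.2833 = 114.19 W/m².

114 W/m²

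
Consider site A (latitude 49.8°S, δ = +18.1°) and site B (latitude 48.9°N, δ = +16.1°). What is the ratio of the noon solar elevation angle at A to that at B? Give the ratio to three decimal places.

A: 90° − |-49.8 − (18.1)| = 22.10°.
B: 90° − |48.9 − (16.1)| = 57.20°.
Ratio A/B = 22.1000 / 57.2000 = 0.3864.

0.386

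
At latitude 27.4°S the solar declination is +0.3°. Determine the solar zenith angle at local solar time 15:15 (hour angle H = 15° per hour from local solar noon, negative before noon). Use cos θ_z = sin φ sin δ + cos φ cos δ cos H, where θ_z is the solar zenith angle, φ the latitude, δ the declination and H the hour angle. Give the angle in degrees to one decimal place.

54.3°

Hour angle H = 15° × (15.25 − 12) = 48.75°.
cos θ_z = sin(-27.4°) sin(0.3°) + cos(-27.4°) cos(0.3°) cos(48.75°) = -0.0024 + 0.5854 = 0.5830.
θ_z = arccos(0.5830) = 54.34°.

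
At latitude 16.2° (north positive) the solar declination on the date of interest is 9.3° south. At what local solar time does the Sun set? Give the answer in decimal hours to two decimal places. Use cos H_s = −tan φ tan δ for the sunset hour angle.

−tan φ tan δ = −(0.2905)(-0.1638) = 0.0476; H_s = arccos(0.0476) = 87.27°.
Sunset is at 12 + H_s/15 = 12 + 5.818 = 17.818 h local solar time.

17.82 h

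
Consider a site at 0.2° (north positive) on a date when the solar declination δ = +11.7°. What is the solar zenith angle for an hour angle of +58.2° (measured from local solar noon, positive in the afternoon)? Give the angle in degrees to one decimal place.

58.9°

cos θ_z = sin φ sin δ + cos φ cos δ cos H = (0.0035)(0.2028) + (1.0000)(0.9792)(0.5270) = 0.5167.
θ_z = arccos(0.5167) = 58.89°.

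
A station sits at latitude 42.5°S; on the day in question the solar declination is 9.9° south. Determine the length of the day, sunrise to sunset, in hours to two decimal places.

13.23 hours

cos H_s = −tan(-42.5°) · tan(-9.9°) = -0.1599, so H_s = arccos(-0.1599) = 99.20°.
Day length = 2 H_s / 15° h⁻¹ = 198.40° / 15 = 13.227 h.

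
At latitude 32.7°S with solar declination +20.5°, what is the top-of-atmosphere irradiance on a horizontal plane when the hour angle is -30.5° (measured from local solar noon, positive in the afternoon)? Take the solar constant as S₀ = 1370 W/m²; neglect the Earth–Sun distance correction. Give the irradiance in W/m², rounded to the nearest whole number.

With φ = -32.7°, δ = 20.5°, H = -30.50°: sin φ sin δ = -0.1892, cos φ cos δ cos H = 0.6792, so cos θ_z = 0.4900.
Top-of-atmosphere irradiance = S₀ cos θ_z = 1370 × 0.4900 = 671.30 W/m².

671 W/m²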